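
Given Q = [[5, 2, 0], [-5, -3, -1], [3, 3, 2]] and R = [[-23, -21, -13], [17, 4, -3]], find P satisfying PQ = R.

P = [[0, 1, -6], [5, 1, -1]]

Since Q sits to the right of P, P = RQ⁻¹.
det Q = -1; the adjugate gives Q⁻¹ = [[3, 4, 2], [-7, -10, -5], [6, 9, 5]].
P = RQ⁻¹ = [[-23, -21, -13], [17, 4, -3]] · [[3, 4, 2], [-7, -10, -5], [6, 9, 5]] = [[0, 1, -6], [5, 1, -1]].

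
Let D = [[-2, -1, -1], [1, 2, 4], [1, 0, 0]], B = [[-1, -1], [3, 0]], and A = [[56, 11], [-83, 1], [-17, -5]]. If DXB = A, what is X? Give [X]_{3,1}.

-4

X = D⁻¹AB⁻¹ (apply D⁻¹ on the left and B⁻¹ on the right).
D has determinant -2; D⁻¹ = [[0, 0, 1], [-2, -1/2, -7/2], [1, 1/2, 3/2]].
det B = 3, so B⁻¹ = [[0, 1/3], [-1, -1/3]].
D⁻¹A = [[-17, -5], [-11, -5], [-11, 4]].
X = (D⁻¹A)B⁻¹ = [[5, -4], [5, -2], [-4, -5]].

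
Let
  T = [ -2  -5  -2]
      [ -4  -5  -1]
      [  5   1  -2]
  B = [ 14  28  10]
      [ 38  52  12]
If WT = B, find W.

Since T sits to the right of W, W = BT⁻¹.
T has determinant 1; T⁻¹ = [[11, -12, -5], [-13, 14, 6], [21, -23, -10]].
W = BT⁻¹ = [[14, 28, 10], [38, 52, 12]] · [[11, -12, -5], [-13, 14, 6], [21, -23, -10]] = [[0, -6, -2], [-6, -4, 2]].

W = [[0, -6, -2], [-6, -4, 2]]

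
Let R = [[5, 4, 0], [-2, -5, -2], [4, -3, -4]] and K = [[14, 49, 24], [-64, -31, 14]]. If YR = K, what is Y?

Y = [[6, -2, -5], [-6, 5, -6]]

Since R sits to the right of Y, Y = KR⁻¹.
det R = 6, so R⁻¹ = [[7/3, 8/3, -4/3], [-8/3, -10/3, 5/3], [13/3, 31/6, -17/6]].
Y = KR⁻¹ = [[14, 49, 24], [-64, -31, 14]] · [[7/3, 8/3, -4/3], [-8/3, -10/3, 5/3], [13/3, 31/6, -17/6]] = [[6, -2, -5], [-6, 5, -6]].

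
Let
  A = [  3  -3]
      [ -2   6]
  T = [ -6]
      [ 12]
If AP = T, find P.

Left-multiplying both sides by A⁻¹ gives P = A⁻¹T.
det A = 12; the adjugate gives A⁻¹ = [[1/2, 1/4], [1/6, 1/4]].
P = A⁻¹T = [[1/2, 1/4], [1/6, 1/4]] · [[-6], [12]] = [[0], [2]].

P = [[0], [2]]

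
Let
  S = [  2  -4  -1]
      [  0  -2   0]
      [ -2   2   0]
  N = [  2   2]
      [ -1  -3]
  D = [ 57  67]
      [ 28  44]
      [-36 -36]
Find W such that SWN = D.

W = [[4, 4], [-5, 4], [2, -3]]

Left-multiply by S⁻¹ and right-multiply by N⁻¹: W = S⁻¹DN⁻¹.
det S = 4, so S⁻¹ = [[0, -1/2, -1/2], [0, -1/2, 0], [-1, 1, -1]].
det N = -4; the adjugate gives N⁻¹ = [[3/4, 1/2], [-1/4, -1/2]].
S⁻¹D = [[4, -4], [-14, -22], [7, 13]].
W = (S⁻¹D)N⁻¹ = [[4, 4], [-5, 4], [2, -3]].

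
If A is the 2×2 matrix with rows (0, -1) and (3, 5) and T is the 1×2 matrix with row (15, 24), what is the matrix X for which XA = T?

Since A sits to the right of X, X = TA⁻¹.
A has determinant 3; A⁻¹ = [[5/3, 1/3], [-1, 0]].
X = TA⁻¹ = [[15, 24]] · [[5/3, 1/3], [-1, 0]] = [[1, 5]].

X = [[1, 5]]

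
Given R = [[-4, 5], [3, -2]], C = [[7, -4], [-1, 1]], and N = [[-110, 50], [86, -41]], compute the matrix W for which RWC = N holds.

W = [[5, 5], [0, -2]]

Left-multiply by R⁻¹ and right-multiply by C⁻¹: W = R⁻¹NC⁻¹.
det R = -7, so R⁻¹ = [[2/7, 5/7], [3/7, 4/7]].
det C = 3; the adjugate gives C⁻¹ = [[1/3, 4/3], [1/3, 7/3]].
R⁻¹N = [[30, -15], [2, -2]].
W = (R⁻¹N)C⁻¹ = [[5, 5], [0, -2]].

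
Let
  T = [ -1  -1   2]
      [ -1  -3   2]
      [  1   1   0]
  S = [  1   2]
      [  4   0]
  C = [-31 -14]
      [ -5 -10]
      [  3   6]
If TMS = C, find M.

M = T⁻¹CS⁻¹ (apply T⁻¹ on the left and S⁻¹ on the right).
det T = 4; the adjugate gives T⁻¹ = [[-1/2, 1/2, 1], [1/2, -1/2, 0], [1/2, 0, 1/2]].
det S = -8; the adjugate gives S⁻¹ = [[0, 1/4], [1/2, -1/8]].
T⁻¹C = [[16, 8], [-13, -2], [-14, -4]].
M = (T⁻¹C)S⁻¹ = [[4, 3], [-1, -3], [-2, -3]].

M = [[4, 3], [-1, -3], [-2, -3]]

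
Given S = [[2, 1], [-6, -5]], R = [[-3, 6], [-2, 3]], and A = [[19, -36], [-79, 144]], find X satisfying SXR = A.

Left-multiply by S⁻¹ and right-multiply by R⁻¹: X = S⁻¹AR⁻¹.
det S = -4; the adjugate gives S⁻¹ = [[5/4, 1/4], [-3/2, -1/2]].
det R = 3; the adjugate gives R⁻¹ = [[1, -2], [2/3, -1]].
S⁻¹A = [[4, -9], [11, -18]].
X = (S⁻¹A)R⁻¹ = [[-2, 1], [-1, -4]].

X = [[-2, 1], [-1, -4]]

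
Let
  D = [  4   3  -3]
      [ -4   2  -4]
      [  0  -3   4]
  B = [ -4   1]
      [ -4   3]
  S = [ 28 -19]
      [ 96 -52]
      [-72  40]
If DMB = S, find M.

Isolating M: multiply by D⁻¹ from the left and B⁻¹ from the right, so M = D⁻¹SB⁻¹.
det D = -4, so D⁻¹ = [[1, 3/4, 3/2], [-4, -4, -7], [-3, -3, -5]].
det B = -8; the adjugate gives B⁻¹ = [[-3/8, 1/8], [-1/2, 1/2]].
D⁻¹S = [[-8, 2], [8, 4], [-12, 13]].
M = (D⁻¹S)B⁻¹ = [[2, 0], [-5, 3], [-2, 5]].

M = [[2, 0], [-5, 3], [-2, 5]]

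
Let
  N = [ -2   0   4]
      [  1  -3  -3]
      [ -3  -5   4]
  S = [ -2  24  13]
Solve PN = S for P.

N is on the right of P, so right-multiply by N⁻¹: P = SN⁻¹.
N has determinant -2; N⁻¹ = [[27/2, 10, -6], [-5/2, -2, 1], [7, 5, -3]].
P = SN⁻¹ = [[-2, 24, 13]] · [[27/2, 10, -6], [-5/2, -2, 1], [7, 5, -3]] = [[4, -3, -3]].

P = [[4, -3, -3]]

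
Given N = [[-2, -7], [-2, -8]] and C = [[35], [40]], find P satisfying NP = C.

Left-multiplying both sides by N⁻¹ gives P = N⁻¹C.
N has determinant 2; N⁻¹ = [[-4, 7/2], [1, -1]].
P = N⁻¹C = [[-4, 7/2], [1, -1]] · [[35], [40]] = [[0], [-5]].

P = [[0], [-5]]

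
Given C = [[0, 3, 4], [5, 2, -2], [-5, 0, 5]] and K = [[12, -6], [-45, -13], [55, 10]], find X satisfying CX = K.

Since C multiplies X on the left, X = C⁻¹K.
C has determinant -5; C⁻¹ = [[-2, 3, 14/5], [3, -4, -4], [-2, 3, 3]].
X = C⁻¹K = [[-2, 3, 14/5], [3, -4, -4], [-2, 3, 3]] · [[12, -6], [-45, -13], [55, 10]] = [[-5, 1], [-4, -6], [6, 3]].

X = [[-5, 1], [-4, -6], [6, 3]]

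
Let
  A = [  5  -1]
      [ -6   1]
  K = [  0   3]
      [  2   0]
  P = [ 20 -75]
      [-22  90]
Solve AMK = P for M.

Isolating M: multiply by A⁻¹ from the left and K⁻¹ from the right, so M = A⁻¹PK⁻¹.
det A = -1; the adjugate gives A⁻¹ = [[-1, -1], [-6, -5]].
det K = -6, so K⁻¹ = [[0, 1/2], [1/3, 0]].
A⁻¹P = [[2, -15], [-10, 0]].
M = (A⁻¹P)K⁻¹ = [[-5, 1], [0, -5]].

M = [[-5, 1], [0, -5]]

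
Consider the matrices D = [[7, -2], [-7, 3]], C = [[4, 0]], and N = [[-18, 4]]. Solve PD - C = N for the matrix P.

PD = N + C = [[-14, 4]].
D is on the right of P, so right-multiply by D⁻¹: P = (N + C)D⁻¹.
D has determinant 7; D⁻¹ = [[3/7, 2/7], [1, 1]].
P = (N + C)D⁻¹ = [[-2, 0]].

P = [[-2, 0]]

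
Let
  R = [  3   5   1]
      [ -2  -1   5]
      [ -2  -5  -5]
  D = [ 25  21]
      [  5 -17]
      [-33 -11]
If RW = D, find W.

W = [[4, -2], [2, 6], [3, -3]]

R is on the left of W, so left-multiply by R⁻¹: W = R⁻¹D.
det R = -2; the adjugate gives R⁻¹ = [[-15, -10, -13], [10, 13/2, 17/2], [-4, -5/2, -7/2]].
W = R⁻¹D = [[-15, -10, -13], [10, 13/2, 17/2], [-4, -5/2, -7/2]] · [[25, 21], [5, -17], [-33, -11]] = [[4, -2], [2, 6], [3, -3]].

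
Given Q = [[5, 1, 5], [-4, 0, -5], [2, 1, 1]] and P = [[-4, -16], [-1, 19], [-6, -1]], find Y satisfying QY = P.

Since Q multiplies Y on the left, Y = Q⁻¹P.
Q has determinant -1; Q⁻¹ = [[-5, -4, 5], [6, 5, -5], [4, 3, -4]].
Y = Q⁻¹P = [[-5, -4, 5], [6, 5, -5], [4, 3, -4]] · [[-4, -16], [-1, 19], [-6, -1]] = [[-6, -1], [1, 4], [5, -3]].

Y = [[-6, -1], [1, 4], [5, -3]]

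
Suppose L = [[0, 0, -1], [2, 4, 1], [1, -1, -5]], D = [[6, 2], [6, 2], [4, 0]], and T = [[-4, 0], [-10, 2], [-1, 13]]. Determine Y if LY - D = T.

Y = [[-5, 3], [2, 0], [-2, -2]]

LY = T + D = [[2, 2], [-4, 4], [3, 13]].
Left-multiplying both sides by L⁻¹ gives Y = L⁻¹(T + D).
det L = 6, so L⁻¹ = [[-19/6, 1/6, 2/3], [11/6, 1/6, -1/3], [-1, 0, 0]].
Y = L⁻¹(T + D) = [[-5, 3], [2, 0], [-2, -2]].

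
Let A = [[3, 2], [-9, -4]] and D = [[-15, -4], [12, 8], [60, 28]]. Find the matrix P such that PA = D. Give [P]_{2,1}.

4

Right-multiplying both sides by A⁻¹ gives P = DA⁻¹.
det A = 6; the adjugate gives A⁻¹ = [[-2/3, -1/3], [3/2, 1/2]].
P = DA⁻¹ = [[-15, -4], [12, 8], [60, 28]] · [[-2/3, -1/3], [3/2, 1/2]] = [[4, 3], [4, 0], [2, -6]].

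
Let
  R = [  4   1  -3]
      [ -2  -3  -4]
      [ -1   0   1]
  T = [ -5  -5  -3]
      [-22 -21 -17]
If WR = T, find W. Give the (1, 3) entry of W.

-5

R is on the right of W, so right-multiply by R⁻¹: W = TR⁻¹.
R has determinant 3; R⁻¹ = [[-1, -1/3, -13/3], [2, 1/3, 22/3], [-1, -1/3, -10/3]].
W = TR⁻¹ = [[-5, -5, -3], [-22, -21, -17]] · [[-1, -1/3, -13/3], [2, 1/3, 22/3], [-1, -1/3, -10/3]] = [[-2, 1, -5], [-3, 6, -2]].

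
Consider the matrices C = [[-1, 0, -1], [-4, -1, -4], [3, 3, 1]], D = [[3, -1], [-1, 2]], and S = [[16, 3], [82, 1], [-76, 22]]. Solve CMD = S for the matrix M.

Isolating M: multiply by C⁻¹ from the left and D⁻¹ from the right, so M = C⁻¹SD⁻¹.
det C = -2, so C⁻¹ = [[-11/2, 3/2, 1/2], [4, -1, 0], [9/2, -3/2, -1/2]].
det D = 5; the adjugate gives D⁻¹ = [[2/5, 1/5], [1/5, 3/5]].
C⁻¹S = [[-3, -4], [-18, 11], [-13, 1]].
M = (C⁻¹S)D⁻¹ = [[-2, -3], [-5, 3], [-5, -2]].

M = [[-2, -3], [-5, 3], [-5, -2]]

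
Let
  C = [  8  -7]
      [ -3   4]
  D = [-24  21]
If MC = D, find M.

M = [[-3, 0]]

C is on the right of M, so right-multiply by C⁻¹: M = DC⁻¹.
C has determinant 11; C⁻¹ = [[4/11, 7/11], [3/11, 8/11]].
M = DC⁻¹ = [[-24, 21]] · [[4/11, 7/11], [3/11, 8/11]] = [[-3, 0]].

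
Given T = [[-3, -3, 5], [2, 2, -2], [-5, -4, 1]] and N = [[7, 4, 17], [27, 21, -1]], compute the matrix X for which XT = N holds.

Since T sits to the right of X, X = NT⁻¹.
det T = 4; the adjugate gives T⁻¹ = [[-3/2, -17/4, -1], [2, 11/2, 1], [1/2, 3/4, 0]].
X = NT⁻¹ = [[7, 4, 17], [27, 21, -1]] · [[-3/2, -17/4, -1], [2, 11/2, 1], [1/2, 3/4, 0]] = [[6, 5, -3], [1, 0, -6]].

X = [[6, 5, -3], [1, 0, -6]]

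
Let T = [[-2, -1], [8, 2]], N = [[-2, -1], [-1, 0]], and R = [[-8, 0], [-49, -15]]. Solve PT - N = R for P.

PT = R + N = [[-10, -1], [-50, -15]].
Right-multiplying both sides by T⁻¹ gives P = (R + N)T⁻¹.
T has determinant 4; T⁻¹ = [[1/2, 1/4], [-2, -1/2]].
P = (R + N)T⁻¹ = [[-3, -2], [5, -5]].

P = [[-3, -2], [5, -5]]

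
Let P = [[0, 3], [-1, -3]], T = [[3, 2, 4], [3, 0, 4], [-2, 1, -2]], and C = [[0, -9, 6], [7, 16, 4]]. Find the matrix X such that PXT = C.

X = [[-3, 0, -1], [-3, 5, 3]]

X = P⁻¹CT⁻¹ (apply P⁻¹ on the left and T⁻¹ on the right).
det P = 3; the adjugate gives P⁻¹ = [[-1, -1], [1/3, 0]].
T has determinant -4; T⁻¹ = [[1, -2, -2], [1/2, -1/2, 0], [-3/4, 7/4, 3/2]].
P⁻¹C = [[-7, -7, -10], [0, -3, 2]].
X = (P⁻¹C)T⁻¹ = [[-3, 0, -1], [-3, 5, 3]].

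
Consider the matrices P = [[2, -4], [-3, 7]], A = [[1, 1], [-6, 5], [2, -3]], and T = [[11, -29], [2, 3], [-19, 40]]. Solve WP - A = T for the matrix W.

WP = T + A = [[12, -28], [-4, 8], [-17, 37]].
Since P sits to the right of W, W = (T + A)P⁻¹.
det P = 2; the adjugate gives P⁻¹ = [[7/2, 2], [3/2, 1]].
W = (T + A)P⁻¹ = [[0, -4], [-2, 0], [-4, 3]].

W = [[0, -4], [-2, 0], [-4, 3]]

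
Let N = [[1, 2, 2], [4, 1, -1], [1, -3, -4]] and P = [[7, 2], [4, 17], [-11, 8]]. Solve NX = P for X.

X = [[-1, 4], [6, 0], [-2, -1]]

Since N multiplies X on the left, X = N⁻¹P.
det N = -3; the adjugate gives N⁻¹ = [[7/3, -2/3, 4/3], [-5, 2, -3], [13/3, -5/3, 7/3]].
X = N⁻¹P = [[7/3, -2/3, 4/3], [-5, 2, -3], [13/3, -5/3, 7/3]] · [[7, 2], [4, 17], [-11, 8]] = [[-1, 4], [6, 0], [-2, -1]].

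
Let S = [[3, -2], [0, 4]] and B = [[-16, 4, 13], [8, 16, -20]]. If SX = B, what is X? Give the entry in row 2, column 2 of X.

Left-multiplying both sides by S⁻¹ gives X = S⁻¹B.
S has determinant 12; S⁻¹ = [[1/3, 1/6], [0, 1/4]].
X = S⁻¹B = [[1/3, 1/6], [0, 1/4]] · [[-16, 4, 13], [8, 16, -20]] = [[-4, 4, 1], [2, 4, -5]].

4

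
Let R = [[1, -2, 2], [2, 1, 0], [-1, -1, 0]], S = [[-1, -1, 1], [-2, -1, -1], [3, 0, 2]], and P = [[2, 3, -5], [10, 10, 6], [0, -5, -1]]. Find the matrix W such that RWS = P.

W = [[0, -5, 0], [2, -2, -4], [0, 1, -4]]

Isolating W: multiply by R⁻¹ from the left and S⁻¹ from the right, so W = R⁻¹PS⁻¹.
det R = -2, so R⁻¹ = [[0, 1, 1], [0, -1, -2], [1/2, -3/2, -5/2]].
S has determinant 4; S⁻¹ = [[-1/2, 1/2, 1/2], [1/4, -5/4, -3/4], [3/4, -3/4, -1/4]].
R⁻¹P = [[10, 5, 5], [-10, 0, -4], [-14, -1, -9]].
W = (R⁻¹P)S⁻¹ = [[0, -5, 0], [2, -2, -4], [0, 1, -4]].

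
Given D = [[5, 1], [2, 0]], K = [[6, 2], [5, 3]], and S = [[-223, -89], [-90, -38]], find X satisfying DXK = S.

X = [[-5, -3], [-3, 4]]

Isolating X: multiply by D⁻¹ from the left and K⁻¹ from the right, so X = D⁻¹SK⁻¹.
det D = -2, so D⁻¹ = [[0, 1/2], [1, -5/2]].
K has determinant 8; K⁻¹ = [[3/8, -1/4], [-5/8, 3/4]].
D⁻¹S = [[-45, -19], [2, 6]].
X = (D⁻¹S)K⁻¹ = [[-5, -3], [-3, 4]].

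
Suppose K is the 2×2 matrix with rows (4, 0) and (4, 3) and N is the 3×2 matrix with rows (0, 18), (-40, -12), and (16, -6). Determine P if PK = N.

Since K sits to the right of P, P = NK⁻¹.
det K = 12, so K⁻¹ = [[1/4, 0], [-1/3, 1/3]].
P = NK⁻¹ = [[0, 18], [-40, -12], [16, -6]] · [[1/4, 0], [-1/3, 1/3]] = [[-6, 6], [-6, -4], [6, -2]].

P = [[-6, 6], [-6, -4], [6, -2]]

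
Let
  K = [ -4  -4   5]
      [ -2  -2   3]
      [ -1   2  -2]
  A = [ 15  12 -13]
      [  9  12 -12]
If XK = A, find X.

K is on the right of X, so right-multiply by K⁻¹: X = AK⁻¹.
K has determinant 6; K⁻¹ = [[-1/3, 1/3, -1/3], [-7/6, 13/6, 1/3], [-1, 2, 0]].
X = AK⁻¹ = [[15, 12, -13], [9, 12, -12]] · [[-1/3, 1/3, -1/3], [-7/6, 13/6, 1/3], [-1, 2, 0]] = [[-6, 5, -1], [-5, 5, 1]].

X = [[-6, 5, -1], [-5, 5, 1]]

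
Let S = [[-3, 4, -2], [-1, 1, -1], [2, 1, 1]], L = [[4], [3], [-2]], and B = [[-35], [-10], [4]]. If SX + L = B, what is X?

SX = B − L = [[-39], [-13], [6]].
S is on the left of X, so left-multiply by S⁻¹: X = S⁻¹(B − L).
det S = -4; the adjugate gives S⁻¹ = [[-1/2, 3/2, 1/2], [1/4, -1/4, 1/4], [3/4, -11/4, -1/4]].
X = S⁻¹(B − L) = [[3], [-5], [5]].

X = [[3], [-5], [5]]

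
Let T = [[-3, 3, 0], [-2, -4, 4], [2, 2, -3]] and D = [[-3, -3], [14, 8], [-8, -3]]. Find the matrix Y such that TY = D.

Since T multiplies Y on the left, Y = T⁻¹D.
det T = -6; the adjugate gives T⁻¹ = [[-2/3, -3/2, -2], [-1/3, -3/2, -2], [-2/3, -2, -3]].
Y = T⁻¹D = [[-2/3, -3/2, -2], [-1/3, -3/2, -2], [-2/3, -2, -3]] · [[-3, -3], [14, 8], [-8, -3]] = [[-3, -4], [-4, -5], [-2, -5]].

Y = [[-3, -4], [-4, -5], [-2, -5]]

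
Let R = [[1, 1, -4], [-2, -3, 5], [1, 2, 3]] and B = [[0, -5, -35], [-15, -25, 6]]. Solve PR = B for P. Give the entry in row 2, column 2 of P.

Since R sits to the right of P, P = BR⁻¹.
det R = -4, so R⁻¹ = [[19/4, 11/4, 7/4], [-11/4, -7/4, -3/4], [1/4, 1/4, 1/4]].
P = BR⁻¹ = [[0, -5, -35], [-15, -25, 6]] · [[19/4, 11/4, 7/4], [-11/4, -7/4, -3/4], [1/4, 1/4, 1/4]] = [[5, 0, -5], [-1, 4, -6]].

4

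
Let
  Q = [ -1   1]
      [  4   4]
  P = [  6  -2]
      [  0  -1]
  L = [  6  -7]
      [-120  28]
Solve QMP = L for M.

Isolating M: multiply by Q⁻¹ from the left and P⁻¹ from the right, so M = Q⁻¹LP⁻¹.
det Q = -8; the adjugate gives Q⁻¹ = [[-1/2, 1/8], [1/2, 1/8]].
det P = -6, so P⁻¹ = [[1/6, -1/3], [0, -1]].
Q⁻¹L = [[-18, 7], [-12, 0]].
M = (Q⁻¹L)P⁻¹ = [[-3, -1], [-2, 4]].

M = [[-3, -1], [-2, 4]]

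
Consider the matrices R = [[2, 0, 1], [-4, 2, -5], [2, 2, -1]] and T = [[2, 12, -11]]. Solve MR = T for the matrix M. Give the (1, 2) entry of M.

Right-multiplying both sides by R⁻¹ gives M = TR⁻¹.
det R = 4; the adjugate gives R⁻¹ = [[2, 1/2, -1/2], [-7/2, -1, 3/2], [-3, -1, 1]].
M = TR⁻¹ = [[2, 12, -11]] · [[2, 1/2, -1/2], [-7/2, -1, 3/2], [-3, -1, 1]] = [[-5, 0, 6]].

0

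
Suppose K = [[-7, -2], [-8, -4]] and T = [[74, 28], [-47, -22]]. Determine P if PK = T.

K is on the right of P, so right-multiply by K⁻¹: P = TK⁻¹.
K has determinant 12; K⁻¹ = [[-1/3, 1/6], [2/3, -7/12]].
P = TK⁻¹ = [[74, 28], [-47, -22]] · [[-1/3, 1/6], [2/3, -7/12]] = [[-6, -4], [1, 5]].

P = [[-6, -4], [1, 5]]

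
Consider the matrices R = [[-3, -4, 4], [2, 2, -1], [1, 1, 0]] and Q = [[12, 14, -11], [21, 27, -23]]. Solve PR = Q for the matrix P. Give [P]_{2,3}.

Right-multiplying both sides by R⁻¹ gives P = QR⁻¹.
det R = 1; the adjugate gives R⁻¹ = [[1, 4, -4], [-1, -4, 5], [0, -1, 2]].
P = QR⁻¹ = [[12, 14, -11], [21, 27, -23]] · [[1, 4, -4], [-1, -4, 5], [0, -1, 2]] = [[-2, 3, 0], [-6, -1, 5]].

5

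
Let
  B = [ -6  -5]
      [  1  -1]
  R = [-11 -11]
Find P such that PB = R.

Since B sits to the right of P, P = RB⁻¹.
det B = 11, so B⁻¹ = [[-1/11, 5/11], [-1/11, -6/11]].
P = RB⁻¹ = [[-11, -11]] · [[-1/11, 5/11], [-1/11, -6/11]] = [[2, 1]].

P = [[2, 1]]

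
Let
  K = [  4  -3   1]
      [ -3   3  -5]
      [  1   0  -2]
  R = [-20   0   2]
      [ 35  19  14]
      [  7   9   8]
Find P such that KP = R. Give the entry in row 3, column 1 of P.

-4

Since K multiplies P on the left, P = K⁻¹R.
det K = 6; the adjugate gives K⁻¹ = [[-1, -1, 2], [-11/6, -3/2, 17/6], [-1/2, -1/2, 1/2]].
P = K⁻¹R = [[-1, -1, 2], [-11/6, -3/2, 17/6], [-1/2, -1/2, 1/2]] · [[-20, 0, 2], [35, 19, 14], [7, 9, 8]] = [[-1, -1, 0], [4, -3, -2], [-4, -5, -4]].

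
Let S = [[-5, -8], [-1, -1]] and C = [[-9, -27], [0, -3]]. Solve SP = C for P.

P = [[-3, -1], [3, 4]]

Since S multiplies P on the left, P = S⁻¹C.
det S = -3; the adjugate gives S⁻¹ = [[1/3, -8/3], [-1/3, 5/3]].
P = S⁻¹C = [[1/3, -8/3], [-1/3, 5/3]] · [[-9, -27], [0, -3]] = [[-3, -1], [3, 4]].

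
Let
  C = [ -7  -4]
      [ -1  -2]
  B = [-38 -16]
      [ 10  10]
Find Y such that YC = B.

Since C sits to the right of Y, Y = BC⁻¹.
det C = 10; the adjugate gives C⁻¹ = [[-1/5, 2/5], [1/10, -7/10]].
Y = BC⁻¹ = [[-38, -16], [10, 10]] · [[-1/5, 2/5], [1/10, -7/10]] = [[6, -4], [-1, -3]].

Y = [[6, -4], [-1, -3]]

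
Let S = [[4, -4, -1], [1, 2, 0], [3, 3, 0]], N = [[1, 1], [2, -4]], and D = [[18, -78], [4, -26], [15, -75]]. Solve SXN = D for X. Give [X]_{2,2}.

Isolating X: multiply by S⁻¹ from the left and N⁻¹ from the right, so X = S⁻¹DN⁻¹.
det S = 3; the adjugate gives S⁻¹ = [[0, -1, 2/3], [0, 1, -1/3], [-1, -8, 4]].
det N = -6, so N⁻¹ = [[2/3, 1/6], [1/3, -1/6]].
S⁻¹D = [[6, -24], [-1, -1], [10, -14]].
X = (S⁻¹D)N⁻¹ = [[-4, 5], [-1, 0], [2, 4]].

0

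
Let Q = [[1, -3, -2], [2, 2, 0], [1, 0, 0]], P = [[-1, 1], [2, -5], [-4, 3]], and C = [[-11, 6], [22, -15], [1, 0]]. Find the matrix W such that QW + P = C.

W = [[5, -3], [5, -2], [0, -1]]

QW = C − P = [[-10, 5], [20, -10], [5, -3]].
Left-multiplying both sides by Q⁻¹ gives W = Q⁻¹(C − P).
det Q = 4; the adjugate gives Q⁻¹ = [[0, 0, 1], [0, 1/2, -1], [-1/2, -3/4, 2]].
W = Q⁻¹(C − P) = [[5, -3], [5, -2], [0, -1]].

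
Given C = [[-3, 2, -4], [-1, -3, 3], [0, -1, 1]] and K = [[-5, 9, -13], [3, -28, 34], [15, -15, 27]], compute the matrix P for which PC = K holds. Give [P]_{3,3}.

C is on the right of P, so right-multiply by C⁻¹: P = KC⁻¹.
det C = -2; the adjugate gives C⁻¹ = [[0, -1, 3], [-1/2, 3/2, -13/2], [-1/2, 3/2, -11/2]].
P = KC⁻¹ = [[-5, 9, -13], [3, -28, 34], [15, -15, 27]] · [[0, -1, 3], [-1/2, 3/2, -13/2], [-1/2, 3/2, -11/2]] = [[2, -1, -2], [-3, 6, 4], [-6, 3, -6]].

-6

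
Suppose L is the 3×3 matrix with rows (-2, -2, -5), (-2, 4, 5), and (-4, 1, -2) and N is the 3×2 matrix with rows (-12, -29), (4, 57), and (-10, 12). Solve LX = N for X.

X = [[5, -4], [6, 6], [-2, 5]]

Since L multiplies X on the left, X = L⁻¹N.
L has determinant 4; L⁻¹ = [[-13/4, -9/4, 5/2], [-6, -4, 5], [7/2, 5/2, -3]].
X = L⁻¹N = [[-13/4, -9/4, 5/2], [-6, -4, 5], [7/2, 5/2, -3]] · [[-12, -29], [4, 57], [-10, 12]] = [[5, -4], [6, 6], [-2, 5]].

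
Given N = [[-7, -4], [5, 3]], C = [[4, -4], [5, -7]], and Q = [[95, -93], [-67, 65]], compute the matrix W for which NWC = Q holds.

W = [[-3, -1], [-1, 2]]

W = N⁻¹QC⁻¹ (apply N⁻¹ on the left and C⁻¹ on the right).
det N = -1, so N⁻¹ = [[-3, -4], [5, 7]].
det C = -8; the adjugate gives C⁻¹ = [[7/8, -1/2], [5/8, -1/2]].
N⁻¹Q = [[-17, 19], [6, -10]].
W = (N⁻¹Q)C⁻¹ = [[-3, -1], [-1, 2]].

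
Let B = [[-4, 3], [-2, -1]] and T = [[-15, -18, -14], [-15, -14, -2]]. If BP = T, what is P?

Left-multiplying both sides by B⁻¹ gives P = B⁻¹T.
det B = 10; the adjugate gives B⁻¹ = [[-1/10, -3/10], [1/5, -2/5]].
P = B⁻¹T = [[-1/10, -3/10], [1/5, -2/5]] · [[-15, -18, -14], [-15, -14, -2]] = [[6, 6, 2], [3, 2, -2]].

P = [[6, 6, 2], [3, 2, -2]]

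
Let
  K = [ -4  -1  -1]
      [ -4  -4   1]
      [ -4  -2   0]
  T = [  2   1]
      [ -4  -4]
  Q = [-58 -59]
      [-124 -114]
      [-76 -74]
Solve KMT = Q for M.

Isolating M: multiply by K⁻¹ from the left and T⁻¹ from the right, so M = K⁻¹QT⁻¹.
K has determinant 4; K⁻¹ = [[1/2, 1/2, -5/4], [-1, -1, 2], [-2, -1, 3]].
T has determinant -4; T⁻¹ = [[1, 1/4], [-1, -1/2]].
K⁻¹Q = [[4, 6], [30, 25], [12, 10]].
M = (K⁻¹Q)T⁻¹ = [[-2, -2], [5, -5], [2, -2]].

M = [[-2, -2], [5, -5], [2, -2]]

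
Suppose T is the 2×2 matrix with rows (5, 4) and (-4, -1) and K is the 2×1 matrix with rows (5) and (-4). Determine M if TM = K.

M = [[1], [0]]

T is on the left of M, so left-multiply by T⁻¹: M = T⁻¹K.
det T = 11; the adjugate gives T⁻¹ = [[-1/11, -4/11], [4/11, 5/11]].
M = T⁻¹K = [[-1/11, -4/11], [4/11, 5/11]] · [[5], [-4]] = [[1], [0]].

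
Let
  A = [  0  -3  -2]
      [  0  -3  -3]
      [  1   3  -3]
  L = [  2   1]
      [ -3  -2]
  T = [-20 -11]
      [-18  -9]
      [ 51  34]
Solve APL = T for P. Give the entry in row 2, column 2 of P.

-2

Left-multiply by A⁻¹ and right-multiply by L⁻¹: P = A⁻¹TL⁻¹.
det A = 3, so A⁻¹ = [[6, -5, 1], [-1, 2/3, 0], [1, -1, 0]].
det L = -1; the adjugate gives L⁻¹ = [[2, 1], [-3, -2]].
A⁻¹T = [[21, 13], [8, 5], [-2, -2]].
P = (A⁻¹T)L⁻¹ = [[3, -5], [1, -2], [2, 2]].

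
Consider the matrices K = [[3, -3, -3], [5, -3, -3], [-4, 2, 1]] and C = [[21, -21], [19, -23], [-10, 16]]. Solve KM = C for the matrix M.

Since K multiplies M on the left, M = K⁻¹C.
det K = -6, so K⁻¹ = [[-1/2, 1/2, 0], [-7/6, 3/2, 1], [1/3, -1, -1]].
M = K⁻¹C = [[-1/2, 1/2, 0], [-7/6, 3/2, 1], [1/3, -1, -1]] · [[21, -21], [19, -23], [-10, 16]] = [[-1, -1], [-6, 6], [-2, 0]].

M = [[-1, -1], [-6, 6], [-2, 0]]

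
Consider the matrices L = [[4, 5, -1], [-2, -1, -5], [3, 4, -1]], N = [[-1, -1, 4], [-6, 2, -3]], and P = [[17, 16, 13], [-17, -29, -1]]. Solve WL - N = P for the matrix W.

WL = P + N = [[16, 15, 17], [-23, -27, -4]].
Since L sits to the right of W, W = (P + N)L⁻¹.
L has determinant 4; L⁻¹ = [[21/4, 1/4, -13/2], [-17/4, -1/4, 11/2], [-5/4, -1/4, 3/2]].
W = (P + N)L⁻¹ = [[-1, -4, 4], [-1, 2, -5]].

W = [[-1, -4, 4], [-1, 2, -5]]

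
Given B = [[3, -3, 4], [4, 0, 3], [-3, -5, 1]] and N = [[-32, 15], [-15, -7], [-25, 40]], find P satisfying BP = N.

P = [[0, -4], [4, -5], [-5, 3]]

B is on the left of P, so left-multiply by B⁻¹: P = B⁻¹N.
det B = 4; the adjugate gives B⁻¹ = [[15/4, -17/4, -9/4], [-13/4, 15/4, 7/4], [-5, 6, 3]].
P = B⁻¹N = [[15/4, -17/4, -9/4], [-13/4, 15/4, 7/4], [-5, 6, 3]] · [[-32, 15], [-15, -7], [-25, 40]] = [[0, -4], [4, -5], [-5, 3]].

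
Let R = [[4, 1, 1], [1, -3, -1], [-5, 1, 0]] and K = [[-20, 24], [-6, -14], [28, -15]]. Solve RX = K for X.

Since R multiplies X on the left, X = R⁻¹K.
det R = -5; the adjugate gives R⁻¹ = [[-1/5, -1/5, -2/5], [-1, -1, -1], [14/5, 9/5, 13/5]].
X = R⁻¹K = [[-1/5, -1/5, -2/5], [-1, -1, -1], [14/5, 9/5, 13/5]] · [[-20, 24], [-6, -14], [28, -15]] = [[-6, 4], [-2, 5], [6, 3]].

X = [[-6, 4], [-2, 5], [6, 3]]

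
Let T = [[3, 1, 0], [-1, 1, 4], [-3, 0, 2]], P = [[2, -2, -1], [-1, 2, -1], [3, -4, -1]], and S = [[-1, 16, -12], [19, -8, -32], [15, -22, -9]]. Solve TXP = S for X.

X = [[4, 1, -4], [5, 2, 2], [2, 4, 0]]

X = T⁻¹SP⁻¹ (apply T⁻¹ on the left and P⁻¹ on the right).
det T = -4, so T⁻¹ = [[-1/2, 1/2, -1], [5/2, -3/2, 3], [-3/4, 3/4, -1]].
det P = -2; the adjugate gives P⁻¹ = [[3, -1, -2], [2, -1/2, -3/2], [1, -1, -1]].
T⁻¹S = [[-5, 10, -1], [14, -14, -9], [0, 4, -6]].
X = (T⁻¹S)P⁻¹ = [[4, 1, -4], [5, 2, 2], [2, 4, 0]].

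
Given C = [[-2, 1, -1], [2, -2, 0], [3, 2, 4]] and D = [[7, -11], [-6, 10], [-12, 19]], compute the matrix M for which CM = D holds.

Since C multiplies M on the left, M = C⁻¹D.
det C = -2, so C⁻¹ = [[4, 3, 1], [4, 5/2, 1], [-5, -7/2, -1]].
M = C⁻¹D = [[4, 3, 1], [4, 5/2, 1], [-5, -7/2, -1]] · [[7, -11], [-6, 10], [-12, 19]] = [[-2, 5], [1, 0], [-2, 1]].

M = [[-2, 5], [1, 0], [-2, 1]]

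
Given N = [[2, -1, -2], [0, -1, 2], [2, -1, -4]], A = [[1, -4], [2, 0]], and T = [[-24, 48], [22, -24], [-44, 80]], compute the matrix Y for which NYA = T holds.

Y = [[-1, -1], [2, -2], [4, 3]]

Y = N⁻¹TA⁻¹ (apply N⁻¹ on the left and A⁻¹ on the right).
det N = 4, so N⁻¹ = [[3/2, -1/2, -1], [1, -1, -1], [1/2, 0, -1/2]].
A has determinant 8; A⁻¹ = [[0, 1/2], [-1/4, 1/8]].
N⁻¹T = [[-3, 4], [-2, -8], [10, -16]].
Y = (N⁻¹T)A⁻¹ = [[-1, -1], [2, -2], [4, 3]].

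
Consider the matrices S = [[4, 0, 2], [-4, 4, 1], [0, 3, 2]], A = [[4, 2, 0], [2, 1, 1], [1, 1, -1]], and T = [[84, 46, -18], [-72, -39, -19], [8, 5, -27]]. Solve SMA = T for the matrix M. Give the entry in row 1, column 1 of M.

M = S⁻¹TA⁻¹ (apply S⁻¹ on the left and A⁻¹ on the right).
det S = -4; the adjugate gives S⁻¹ = [[-5/4, -3/2, 2], [-2, -2, 3], [3, 3, -4]].
det A = -2; the adjugate gives A⁻¹ = [[1, -1, -1], [-3/2, 2, 2], [-1/2, 1, 0]].
S⁻¹T = [[19, 11, -3], [0, 1, -7], [4, 1, -3]].
M = (S⁻¹T)A⁻¹ = [[4, 0, 3], [2, -5, 2], [4, -5, -2]].

4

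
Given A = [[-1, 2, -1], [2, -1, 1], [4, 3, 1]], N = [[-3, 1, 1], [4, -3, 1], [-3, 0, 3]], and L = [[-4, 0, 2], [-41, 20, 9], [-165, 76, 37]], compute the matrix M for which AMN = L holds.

Isolating M: multiply by A⁻¹ from the left and N⁻¹ from the right, so M = A⁻¹LN⁻¹.
A has determinant -2; A⁻¹ = [[2, 5/2, -1/2], [-1, -3/2, 1/2], [-5, -11/2, 3/2]].
det N = 3; the adjugate gives N⁻¹ = [[-3, -1, 4/3], [-5, -2, 7/3], [-3, -1, 5/3]].
A⁻¹L = [[-28, 12, 8], [-17, 8, 3], [-2, 4, -4]].
M = (A⁻¹L)N⁻¹ = [[0, -4, 4], [2, -2, 1], [-2, -2, 0]].

M = [[0, -4, 4], [2, -2, 1], [-2, -2, 0]]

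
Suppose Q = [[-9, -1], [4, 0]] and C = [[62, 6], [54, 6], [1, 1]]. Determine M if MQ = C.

Since Q sits to the right of M, M = CQ⁻¹.
det Q = 4, so Q⁻¹ = [[0, 1/4], [-1, -9/4]].
M = CQ⁻¹ = [[62, 6], [54, 6], [1, 1]] · [[0, 1/4], [-1, -9/4]] = [[-6, 2], [-6, 0], [-1, -2]].

M = [[-6, 2], [-6, 0], [-1, -2]]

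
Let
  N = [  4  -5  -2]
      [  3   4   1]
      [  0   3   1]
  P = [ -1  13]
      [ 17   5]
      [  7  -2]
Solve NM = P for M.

Since N multiplies M on the left, M = N⁻¹P.
N has determinant 1; N⁻¹ = [[1, -1, 3], [-3, 4, -10], [9, -12, 31]].
M = N⁻¹P = [[1, -1, 3], [-3, 4, -10], [9, -12, 31]] · [[-1, 13], [17, 5], [7, -2]] = [[3, 2], [1, 1], [4, -5]].

M = [[3, 2], [1, 1], [4, -5]]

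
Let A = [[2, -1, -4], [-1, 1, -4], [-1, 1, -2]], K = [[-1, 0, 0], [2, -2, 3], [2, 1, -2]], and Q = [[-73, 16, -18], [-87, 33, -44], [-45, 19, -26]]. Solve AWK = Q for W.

W = [[2, 4, 1], [3, 2, 2], [-5, 5, 3]]

Left-multiply by A⁻¹ and right-multiply by K⁻¹: W = A⁻¹QK⁻¹.
det A = 2, so A⁻¹ = [[1, -3, 4], [1, -4, 6], [0, -1/2, 1/2]].
det K = -1; the adjugate gives K⁻¹ = [[-1, 0, 0], [-10, -2, -3], [-6, -1, -2]].
A⁻¹Q = [[8, -7, 10], [5, -2, 2], [21, -7, 9]].
W = (A⁻¹Q)K⁻¹ = [[2, 4, 1], [3, 2, 2], [-5, 5, 3]].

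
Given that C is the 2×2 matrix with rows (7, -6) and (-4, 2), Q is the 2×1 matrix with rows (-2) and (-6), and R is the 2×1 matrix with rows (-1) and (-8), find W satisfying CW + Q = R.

CW = R − Q = [[1], [-2]].
Since C multiplies W on the left, W = C⁻¹(R − Q).
det C = -10; the adjugate gives C⁻¹ = [[-1/5, -3/5], [-2/5, -7/10]].
W = C⁻¹(R − Q) = [[1], [1]].

W = [[1], [1]]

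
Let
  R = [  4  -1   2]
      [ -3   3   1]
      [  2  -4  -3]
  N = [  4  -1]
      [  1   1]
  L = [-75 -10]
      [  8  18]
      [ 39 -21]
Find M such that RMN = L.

M = [[-3, -2], [-3, 5], [-2, -5]]

M = R⁻¹LN⁻¹ (apply R⁻¹ on the left and N⁻¹ on the right).
R has determinant -1; R⁻¹ = [[5, 11, 7], [7, 16, 10], [-6, -14, -9]].
N has determinant 5; N⁻¹ = [[1/5, 1/5], [-1/5, 4/5]].
R⁻¹L = [[-14, 1], [-7, 8], [-13, -3]].
M = (R⁻¹L)N⁻¹ = [[-3, -2], [-3, 5], [-2, -5]].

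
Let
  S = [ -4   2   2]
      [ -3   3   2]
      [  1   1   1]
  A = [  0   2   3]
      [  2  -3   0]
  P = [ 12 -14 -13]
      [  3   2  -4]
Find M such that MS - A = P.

MS = P + A = [[12, -12, -10], [5, -1, -4]].
Right-multiplying both sides by S⁻¹ gives M = (P + A)S⁻¹.
S has determinant -6; S⁻¹ = [[-1/6, 0, 1/3], [-5/6, 1, -1/3], [1, -1, 1]].
M = (P + A)S⁻¹ = [[-2, -2, -2], [-4, 3, -2]].

M = [[-2, -2, -2], [-4, 3, -2]]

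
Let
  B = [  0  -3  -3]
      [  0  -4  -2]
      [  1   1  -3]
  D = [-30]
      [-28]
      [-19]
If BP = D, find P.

P = [[-5], [4], [6]]

Since B multiplies P on the left, P = B⁻¹D.
B has determinant -6; B⁻¹ = [[-7/3, 2, 1], [1/3, -1/2, 0], [-2/3, 1/2, 0]].
P = B⁻¹D = [[-7/3, 2, 1], [1/3, -1/2, 0], [-2/3, 1/2, 0]] · [[-30], [-28], [-19]] = [[-5], [4], [6]].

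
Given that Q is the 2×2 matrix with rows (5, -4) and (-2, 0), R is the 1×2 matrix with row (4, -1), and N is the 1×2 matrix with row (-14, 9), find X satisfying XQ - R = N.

XQ = N + R = [[-10, 8]].
Right-multiplying both sides by Q⁻¹ gives X = (N + R)Q⁻¹.
det Q = -8; the adjugate gives Q⁻¹ = [[0, -1/2], [-1/4, -5/8]].
X = (N + R)Q⁻¹ = [[-2, 0]].

X = [[-2, 0]]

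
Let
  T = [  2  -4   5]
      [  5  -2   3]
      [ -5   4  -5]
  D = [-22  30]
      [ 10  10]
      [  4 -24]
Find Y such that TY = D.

Y = [[6, -2], [1, -1], [-6, 6]]

Since T multiplies Y on the left, Y = T⁻¹D.
det T = 6; the adjugate gives T⁻¹ = [[-1/3, 0, -1/3], [5/3, 5/2, 19/6], [5/3, 2, 8/3]].
Y = T⁻¹D = [[-1/3, 0, -1/3], [5/3, 5/2, 19/6], [5/3, 2, 8/3]] · [[-22, 30], [10, 10], [4, -24]] = [[6, -2], [1, -1], [-6, 6]].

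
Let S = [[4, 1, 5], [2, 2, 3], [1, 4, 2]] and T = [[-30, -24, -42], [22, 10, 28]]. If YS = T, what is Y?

Y = [[-4, -6, -2], [6, -2, 2]]

Since S sits to the right of Y, Y = TS⁻¹.
det S = -3, so S⁻¹ = [[8/3, -6, 7/3], [1/3, -1, 2/3], [-2, 5, -2]].
Y = TS⁻¹ = [[-30, -24, -42], [22, 10, 28]] · [[8/3, -6, 7/3], [1/3, -1, 2/3], [-2, 5, -2]] = [[-4, -6, -2], [6, -2, 2]].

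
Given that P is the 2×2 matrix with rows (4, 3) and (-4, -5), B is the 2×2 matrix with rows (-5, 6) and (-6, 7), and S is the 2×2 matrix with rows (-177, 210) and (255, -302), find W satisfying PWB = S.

W = P⁻¹SB⁻¹ (apply P⁻¹ on the left and B⁻¹ on the right).
det P = -8, so P⁻¹ = [[5/8, 3/8], [-1/2, -1/2]].
B has determinant 1; B⁻¹ = [[7, -6], [6, -5]].
P⁻¹S = [[-15, 18], [-39, 46]].
W = (P⁻¹S)B⁻¹ = [[3, 0], [3, 4]].

W = [[3, 0], [3, 4]]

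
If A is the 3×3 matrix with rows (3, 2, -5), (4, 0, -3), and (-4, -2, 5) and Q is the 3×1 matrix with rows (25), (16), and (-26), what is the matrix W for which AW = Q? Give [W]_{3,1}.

A is on the left of W, so left-multiply by A⁻¹: W = A⁻¹Q.
det A = 6, so A⁻¹ = [[-1, 0, -1], [-4/3, -5/6, -11/6], [-4/3, -1/3, -4/3]].
W = A⁻¹Q = [[-1, 0, -1], [-4/3, -5/6, -11/6], [-4/3, -1/3, -4/3]] · [[25], [16], [-26]] = [[1], [1], [-4]].

-4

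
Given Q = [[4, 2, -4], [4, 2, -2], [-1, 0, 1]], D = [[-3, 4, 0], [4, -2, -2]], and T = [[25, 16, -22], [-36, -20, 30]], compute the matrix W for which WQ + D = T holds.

W = [[3, 3, -4], [-5, -4, 4]]

WQ = T − D = [[28, 12, -22], [-40, -18, 32]].
Since Q sits to the right of W, W = (T − D)Q⁻¹.
Q has determinant -4; Q⁻¹ = [[-1/2, 1/2, -1], [1/2, 0, 2], [-1/2, 1/2, 0]].
W = (T − D)Q⁻¹ = [[3, 3, -4], [-5, -4, 4]].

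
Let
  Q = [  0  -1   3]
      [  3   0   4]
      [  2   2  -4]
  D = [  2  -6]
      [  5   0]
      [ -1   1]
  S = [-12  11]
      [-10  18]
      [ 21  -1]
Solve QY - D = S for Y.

Y = [[5, 2], [-5, 4], [-5, 3]]

QY = S + D = [[-10, 5], [-5, 18], [20, 0]].
Since Q multiplies Y on the left, Y = Q⁻¹(S + D).
det Q = -2, so Q⁻¹ = [[4, -1, 2], [-10, 3, -9/2], [-3, 1, -3/2]].
Y = Q⁻¹(S + D) = [[5, 2], [-5, 4], [-5, 3]].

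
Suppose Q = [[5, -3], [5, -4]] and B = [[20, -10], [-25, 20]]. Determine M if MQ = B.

Right-multiplying both sides by Q⁻¹ gives M = BQ⁻¹.
Q has determinant -5; Q⁻¹ = [[4/5, -3/5], [1, -1]].
M = BQ⁻¹ = [[20, -10], [-25, 20]] · [[4/5, -3/5], [1, -1]] = [[6, -2], [0, -5]].

M = [[6, -2], [0, -5]]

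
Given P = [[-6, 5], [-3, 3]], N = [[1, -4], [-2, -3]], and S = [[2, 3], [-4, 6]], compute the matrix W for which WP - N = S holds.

WP = S + N = [[3, -1], [-6, 3]].
Right-multiplying both sides by P⁻¹ gives W = (S + N)P⁻¹.
P has determinant -3; P⁻¹ = [[-1, 5/3], [-1, 2]].
W = (S + N)P⁻¹ = [[-2, 3], [3, -4]].

W = [[-2, 3], [3, -4]]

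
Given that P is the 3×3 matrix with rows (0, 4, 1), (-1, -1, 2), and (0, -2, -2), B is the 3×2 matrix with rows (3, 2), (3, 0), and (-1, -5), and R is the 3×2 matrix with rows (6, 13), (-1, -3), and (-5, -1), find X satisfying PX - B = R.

PX = R + B = [[9, 15], [2, -3], [-6, -6]].
Since P multiplies X on the left, X = P⁻¹(R + B).
det P = -6, so P⁻¹ = [[-1, -1, -3/2], [1/3, 0, 1/6], [-1/3, 0, -2/3]].
X = P⁻¹(R + B) = [[-2, -3], [2, 4], [1, -1]].

X = [[-2, -3], [2, 4], [1, -1]]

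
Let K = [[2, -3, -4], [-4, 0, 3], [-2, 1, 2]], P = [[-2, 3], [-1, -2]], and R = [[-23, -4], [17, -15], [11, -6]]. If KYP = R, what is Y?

Y = [[1, -3], [0, 1], [-1, -5]]

Y = K⁻¹RP⁻¹ (apply K⁻¹ on the left and P⁻¹ on the right).
K has determinant 4; K⁻¹ = [[-3/4, 1/2, -9/4], [1/2, -1, 5/2], [-1, 1, -3]].
P has determinant 7; P⁻¹ = [[-2/7, -3/7], [1/7, -2/7]].
K⁻¹R = [[1, 9], [-1, -2], [7, 7]].
Y = (K⁻¹R)P⁻¹ = [[1, -3], [0, 1], [-1, -5]].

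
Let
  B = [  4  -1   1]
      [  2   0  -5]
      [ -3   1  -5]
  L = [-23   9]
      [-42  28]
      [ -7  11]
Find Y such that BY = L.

Left-multiplying both sides by B⁻¹ gives Y = B⁻¹L.
B has determinant -3; B⁻¹ = [[-5/3, 4/3, -5/3], [-25/3, 17/3, -22/3], [-2/3, 1/3, -2/3]].
Y = B⁻¹L = [[-5/3, 4/3, -5/3], [-25/3, 17/3, -22/3], [-2/3, 1/3, -2/3]] · [[-23, 9], [-42, 28], [-7, 11]] = [[-6, 4], [5, 3], [6, -4]].

Y = [[-6, 4], [5, 3], [6, -4]]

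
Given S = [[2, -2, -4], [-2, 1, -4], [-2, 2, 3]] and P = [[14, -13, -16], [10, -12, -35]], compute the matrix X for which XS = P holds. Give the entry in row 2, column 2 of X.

2

Right-multiplying both sides by S⁻¹ gives X = PS⁻¹.
det S = 2; the adjugate gives S⁻¹ = [[11/2, -1, 6], [7, -1, 8], [-1, 0, -1]].
X = PS⁻¹ = [[14, -13, -16], [10, -12, -35]] · [[11/2, -1, 6], [7, -1, 8], [-1, 0, -1]] = [[2, -1, -4], [6, 2, -1]].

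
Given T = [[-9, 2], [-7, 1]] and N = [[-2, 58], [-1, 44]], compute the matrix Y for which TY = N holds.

Y = [[0, -6], [-1, 2]]

T is on the left of Y, so left-multiply by T⁻¹: Y = T⁻¹N.
det T = 5, so T⁻¹ = [[1/5, -2/5], [7/5, -9/5]].
Y = T⁻¹N = [[1/5, -2/5], [7/5, -9/5]] · [[-2, 58], [-1, 44]] = [[0, -6], [-1, 2]].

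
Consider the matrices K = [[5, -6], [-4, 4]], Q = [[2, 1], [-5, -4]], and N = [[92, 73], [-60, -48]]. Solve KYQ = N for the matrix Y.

Isolating Y: multiply by K⁻¹ from the left and Q⁻¹ from the right, so Y = K⁻¹NQ⁻¹.
det K = -4, so K⁻¹ = [[-1, -3/2], [-1, -5/4]].
Q has determinant -3; Q⁻¹ = [[4/3, 1/3], [-5/3, -2/3]].
K⁻¹N = [[-2, -1], [-17, -13]].
Y = (K⁻¹N)Q⁻¹ = [[-1, 0], [-1, 3]].

Y = [[-1, 0], [-1, 3]]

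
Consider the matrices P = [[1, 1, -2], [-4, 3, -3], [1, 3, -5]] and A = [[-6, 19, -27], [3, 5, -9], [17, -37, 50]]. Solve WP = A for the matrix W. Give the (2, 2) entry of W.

Since P sits to the right of W, W = AP⁻¹.
P has determinant 1; P⁻¹ = [[-6, -1, 3], [-23, -3, 11], [-15, -2, 7]].
W = AP⁻¹ = [[-6, 19, -27], [3, 5, -9], [17, -37, 50]] · [[-6, -1, 3], [-23, -3, 11], [-15, -2, 7]] = [[4, 3, 2], [2, 0, 1], [-1, -6, -6]].

0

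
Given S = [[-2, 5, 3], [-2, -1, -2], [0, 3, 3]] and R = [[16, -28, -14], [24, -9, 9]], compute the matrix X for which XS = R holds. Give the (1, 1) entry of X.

-6

Right-multiplying both sides by S⁻¹ gives X = RS⁻¹.
det S = 6, so S⁻¹ = [[1/2, -1, -7/6], [1, -1, -5/3], [-1, 1, 2]].
X = RS⁻¹ = [[16, -28, -14], [24, -9, 9]] · [[1/2, -1, -7/6], [1, -1, -5/3], [-1, 1, 2]] = [[-6, -2, 0], [-6, -6, 5]].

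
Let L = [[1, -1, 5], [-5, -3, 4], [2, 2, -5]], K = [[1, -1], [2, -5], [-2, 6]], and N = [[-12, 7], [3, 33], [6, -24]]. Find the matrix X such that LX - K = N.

LX = N + K = [[-11, 6], [5, 28], [4, -18]].
Since L multiplies X on the left, X = L⁻¹(N + K).
det L = 4; the adjugate gives L⁻¹ = [[7/4, 5/4, 11/4], [-17/4, -15/4, -29/4], [-1, -1, -2]].
X = L⁻¹(N + K) = [[-2, -4], [-1, 0], [-2, 2]].

X = [[-2, -4], [-1, 0], [-2, 2]]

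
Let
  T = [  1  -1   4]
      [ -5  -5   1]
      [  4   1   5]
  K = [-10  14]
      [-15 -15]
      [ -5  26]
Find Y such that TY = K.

Y = [[6, -1], [-4, 5], [-5, 5]]

T is on the left of Y, so left-multiply by T⁻¹: Y = T⁻¹K.
det T = 5; the adjugate gives T⁻¹ = [[-26/5, 9/5, 19/5], [29/5, -11/5, -21/5], [3, -1, -2]].
Y = T⁻¹K = [[-26/5, 9/5, 19/5], [29/5, -11/5, -21/5], [3, -1, -2]] · [[-10, 14], [-15, -15], [-5, 26]] = [[6, -1], [-4, 5], [-5, 5]].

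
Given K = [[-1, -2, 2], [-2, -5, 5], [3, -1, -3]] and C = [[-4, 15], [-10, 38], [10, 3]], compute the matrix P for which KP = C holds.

K is on the left of P, so left-multiply by K⁻¹: P = K⁻¹C.
det K = -4; the adjugate gives K⁻¹ = [[-5, 2, 0], [-9/4, 3/4, -1/4], [-17/4, 7/4, -1/4]].
P = K⁻¹C = [[-5, 2, 0], [-9/4, 3/4, -1/4], [-17/4, 7/4, -1/4]] · [[-4, 15], [-10, 38], [10, 3]] = [[0, 1], [-1, -6], [-3, 2]].

P = [[0, 1], [-1, -6], [-3, 2]]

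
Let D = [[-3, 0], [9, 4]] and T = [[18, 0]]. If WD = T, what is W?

Since D sits to the right of W, W = TD⁻¹.
det D = -12; the adjugate gives D⁻¹ = [[-1/3, 0], [3/4, 1/4]].
W = TD⁻¹ = [[18, 0]] · [[-1/3, 0], [3/4, 1/4]] = [[-6, 0]].

W = [[-6, 0]]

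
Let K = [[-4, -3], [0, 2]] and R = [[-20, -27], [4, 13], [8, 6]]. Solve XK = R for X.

K is on the right of X, so right-multiply by K⁻¹: X = RK⁻¹.
K has determinant -8; K⁻¹ = [[-1/4, -3/8], [0, 1/2]].
X = RK⁻¹ = [[-20, -27], [4, 13], [8, 6]] · [[-1/4, -3/8], [0, 1/2]] = [[5, -6], [-1, 5], [-2, 0]].

X = [[5, -6], [-1, 5], [-2, 0]]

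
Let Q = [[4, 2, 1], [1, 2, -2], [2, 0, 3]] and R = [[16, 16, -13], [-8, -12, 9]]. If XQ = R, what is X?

Since Q sits to the right of X, X = RQ⁻¹.
det Q = 6; the adjugate gives Q⁻¹ = [[1, -1, -1], [-7/6, 5/3, 3/2], [-2/3, 2/3, 1]].
X = RQ⁻¹ = [[16, 16, -13], [-8, -12, 9]] · [[1, -1, -1], [-7/6, 5/3, 3/2], [-2/3, 2/3, 1]] = [[6, 2, -5], [0, -6, -1]].

X = [[6, 2, -5], [0, -6, -1]]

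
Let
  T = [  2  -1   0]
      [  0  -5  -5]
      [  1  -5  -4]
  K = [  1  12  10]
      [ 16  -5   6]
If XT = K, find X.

X = [[3, 2, -5], [5, -6, 6]]

Since T sits to the right of X, X = KT⁻¹.
det T = -5; the adjugate gives T⁻¹ = [[1, 4/5, -1], [1, 8/5, -2], [-1, -9/5, 2]].
X = KT⁻¹ = [[1, 12, 10], [16, -5, 6]] · [[1, 4/5, -1], [1, 8/5, -2], [-1, -9/5, 2]] = [[3, 2, -5], [5, -6, 6]].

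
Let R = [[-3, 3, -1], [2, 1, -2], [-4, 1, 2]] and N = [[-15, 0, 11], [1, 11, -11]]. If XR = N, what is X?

X = [[-1, -1, 4], [3, 3, -1]]

Right-multiplying both sides by R⁻¹ gives X = NR⁻¹.
det R = -6, so R⁻¹ = [[-2/3, 7/6, 5/6], [-2/3, 5/3, 4/3], [-1, 3/2, 3/2]].
X = NR⁻¹ = [[-15, 0, 11], [1, 11, -11]] · [[-2/3, 7/6, 5/6], [-2/3, 5/3, 4/3], [-1, 3/2, 3/2]] = [[-1, -1, 4], [3, 3, -1]].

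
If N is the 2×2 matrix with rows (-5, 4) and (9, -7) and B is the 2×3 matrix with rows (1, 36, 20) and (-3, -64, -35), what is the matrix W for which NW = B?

W = [[-5, -4, 0], [-6, 4, 5]]

N is on the left of W, so left-multiply by N⁻¹: W = N⁻¹B.
det N = -1, so N⁻¹ = [[7, 4], [9, 5]].
W = N⁻¹B = [[7, 4], [9, 5]] · [[1, 36, 20], [-3, -64, -35]] = [[-5, -4, 0], [-6, 4, 5]].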